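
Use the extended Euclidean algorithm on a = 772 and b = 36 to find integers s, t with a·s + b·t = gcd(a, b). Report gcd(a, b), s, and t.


Euclidean algorithm on (772, 36) — divide until remainder is 0:
  772 = 21 · 36 + 16
  36 = 2 · 16 + 4
  16 = 4 · 4 + 0
gcd(772, 36) = 4.
Track Bezout coefficients alongside the remainders: start with r₀ = 772 = a·1 + b·0 (s = 1, t = 0) and r₁ = 36 = a·0 + b·1 (s = 0, t = 1); each new remainder r_{k+1} = r_{k-1} − q_k·r_k inherits s_{k+1} = s_{k-1} − q_k·s_k, t_{k+1} = t_{k-1} − q_k·t_k, so r_k = a·s_k + b·t_k at every step:
  q = 21: r = 16, s = 1 − 21·0 = 1, t = 0 − 21·1 = -21  (check: 772·1 + 36·(-21) = 16)
  q = 2: r = 4, s = 0 − 2·1 = -2, t = 1 − 2·(-21) = 43  (check: 772·(-2) + 36·43 = 4)
The row with r = 4 (the gcd) gives the Bezout coefficients s = -2, t = 43.
Result: 772 · (-2) + 36 · (43) = 4.

gcd(772, 36) = 4; s = -2, t = 43 (check: 772·(-2) + 36·43 = 4).


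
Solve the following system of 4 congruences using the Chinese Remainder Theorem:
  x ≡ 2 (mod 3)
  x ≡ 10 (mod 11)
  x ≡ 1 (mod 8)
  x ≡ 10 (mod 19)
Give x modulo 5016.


Product of moduli M = 3 · 11 · 8 · 19 = 5016.
Merge one congruence at a time:
  Start: x ≡ 2 (mod 3).
  Combine with x ≡ 10 (mod 11); new modulus lcm = 33.
    Write x = 2 + 3·t and substitute into x ≡ 10 (mod 11): 3·t ≡ 10 − 2 = 8 (mod 11).
    The inverse of 3 mod 11 is 4 (since 3·4 = 12 = 1·11 + 1), so t ≡ 4·8 = 32 ≡ 10 (mod 11).
    Then x = 2 + 3·10 = 32, valid modulo lcm(3, 11) = 33: x ≡ 32 (mod 33).
  Combine with x ≡ 1 (mod 8); new modulus lcm = 264.
    Write x = 32 + 33·t and substitute into x ≡ 1 (mod 8): 33·t ≡ 1 − 32 = -31 (mod 8).
    Reduce coefficients mod 8: 1·t ≡ 1 (mod 8).
    So t ≡ 1 (mod 8).
    Then x = 32 + 33·1 = 65, valid modulo lcm(33, 8) = 264: x ≡ 65 (mod 264).
  Combine with x ≡ 10 (mod 19); new modulus lcm = 5016.
    Write x = 65 + 264·t and substitute into x ≡ 10 (mod 19): 264·t ≡ 10 − 65 = -55 (mod 19).
    Reduce coefficients mod 19: 17·t ≡ 2 (mod 19).
    The inverse of 17 mod 19 is 9 (since 17·9 = 153 = 8·19 + 1), so t ≡ 9·2 = 18 ≡ 18 (mod 19).
    Then x = 65 + 264·18 = 4817, valid modulo lcm(264, 19) = 5016: x ≡ 4817 (mod 5016).
Verify against each original: 4817 mod 3 = 2, 4817 mod 11 = 10, 4817 mod 8 = 1, 4817 mod 19 = 10.

x ≡ 4817 (mod 5016).


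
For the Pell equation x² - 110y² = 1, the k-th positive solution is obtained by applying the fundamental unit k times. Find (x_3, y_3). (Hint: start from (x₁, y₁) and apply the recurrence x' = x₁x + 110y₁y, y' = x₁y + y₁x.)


Step 1: Find the fundamental solution (x₁, y₁) of x² - 110y² = 1.
  Expand √110 as a continued fraction. a₀ = ⌊√110⌋ = 10; iterate m_{k+1} = d_k·a_k − m_k, d_{k+1} = (110 − m_{k+1}²)/d_k, a_{k+1} = ⌊(a₀ + m_{k+1})/d_{k+1}⌋ (starting m₀ = 0, d₀ = 1), with convergents p_k = a_k·p_{k-1} + p_{k-2}, q_k = a_k·q_{k-1} + q_{k-2} (p₋₁ = 1, q₋₁ = 0):
  k = 0: a₀ = 10; p₀/q₀ = 10/1; p₀² − 110·q₀² = 100 − 110 = -10.
  k = 1: m = 10, d = 10, a = ⌊(10 + 10)/10⌋ = 2; p/q = (2·10 + 1)/(2·1 + 0) = 21/2; p² − 110·q² = 441 − 440 = 1.
  The first convergent with p² − 110·q² = 1 gives the fundamental solution (x₁, y₁) = (21, 2).
Step 2: Apply the recurrence (x_{n+1}, y_{n+1}) = (x₁x_n + 110y₁y_n, x₁y_n + y₁x_n) repeatedly.
  From (x_1, y_1) = (21, 2): x_2 = 21·21 + 110·2·2 = 881; y_2 = 21·2 + 2·21 = 84.
  From (x_2, y_2) = (881, 84): x_3 = 21·881 + 110·2·84 = 36981; y_3 = 21·84 + 2·881 = 3526.
Step 3: Verify x_3² - 110·y_3² = 1367594361 - 1367594360 = 1 (should be 1). ✓

(x_1, y_1) = (21, 2); (x_3, y_3) = (36981, 3526).


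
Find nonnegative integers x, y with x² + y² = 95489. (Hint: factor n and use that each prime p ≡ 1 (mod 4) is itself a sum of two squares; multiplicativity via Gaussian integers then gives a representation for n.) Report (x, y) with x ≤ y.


Step 1: Factor n = 95489 = 17 · 41 · 137.
Step 2: Check the mod-4 condition on each prime factor: 17 ≡ 1 (mod 4), exponent 1; 41 ≡ 1 (mod 4), exponent 1; 137 ≡ 1 (mod 4), exponent 1.
All primes ≡ 3 (mod 4) appear to even exponent (or don't appear), so by the two-squares theorem n IS expressible as a sum of two squares.
Step 3: Build a representation. Here n = 17 · 41 · 137 is a product of primes ≡ 1 (mod 4). Each prime p ≡ 1 (mod 4) is itself a sum of two squares; find a² by testing p − a² for a perfect square:
  17: 17 − 1² = 16 = 4² ⇒ 17 = 1² + 4².
  41: 41 − 1² = 40, 41 − 2² = 37, 41 − 3² = 32, 41 − 4² = 25 = 5² ⇒ 41 = 4² + 5².
  137: 137 − 1² = 136, 137 − 2² = 133, 137 − 3² = 128, 137 − 4² = 121 = 11² ⇒ 137 = 4² + 11².
  Combine using the Brahmagupta–Fibonacci identity (a² + b²)(c² + d²) = (ac − bd)² + (ad + bc)² = (ac + bd)² + (ad − bc)²:
  17 · 41 = 697: from (1² + 4²)(4² + 5²), take (1·4 − 4·5, 1·5 + 4·4) = (4 − 20, 5 + 16) = (-16, 21); dropping signs (only squares matter) gives (16, 21); check 16² + 21² = 256 + 441 = 697 ✓.
  697 · 137 = 95489: from (16² + 21²)(4² + 11²), take (16·4 − 21·11, 16·11 + 21·4) = (64 − 231, 176 + 84) = (-167, 260); dropping signs (only squares matter) gives (167, 260); check 167² + 260² = 27889 + 67600 = 95489 ✓.
Step 4: Order so x ≤ y and verify: 167² + 260² = 27889 + 67600 = 95489 = n. ✓

n = 95489 = 167² + 260² (one valid representation with x ≤ y).


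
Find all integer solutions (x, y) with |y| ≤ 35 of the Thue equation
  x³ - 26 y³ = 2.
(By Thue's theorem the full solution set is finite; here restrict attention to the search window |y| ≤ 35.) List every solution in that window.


The equation is x³ - 26y³ = 2. For fixed y, x³ = 26·y³ + 2, so a solution requires the RHS to be a perfect cube.
Strategy: iterate y from -35 to 35, compute RHS = 26·y³ + 2, and check whether it is a (positive or negative) perfect cube.
Check small values of y:
  y = 0: RHS = 2 is not a perfect cube.
  y = 1: RHS = 28 is not a perfect cube.
  y = -1: RHS = -24 is not a perfect cube.
  y = 2: RHS = 210 is not a perfect cube.
  y = -2: RHS = -206 is not a perfect cube.
  y = 3: RHS = 704 is not a perfect cube.
  y = -3: RHS = -700 is not a perfect cube.
Continuing the search up to |y| = 35 finds no solutions either.
No (x, y) in the scanned range satisfies the equation.

No integer solutions with |y| ≤ 35.


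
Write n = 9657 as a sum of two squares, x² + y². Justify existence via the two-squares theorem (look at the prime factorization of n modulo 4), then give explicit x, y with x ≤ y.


Step 1: Factor n = 9657 = 3^2 · 29 · 37.
Step 2: Check the mod-4 condition on each prime factor: 3 ≡ 3 (mod 4), exponent 2 (must be even); 29 ≡ 1 (mod 4), exponent 1; 37 ≡ 1 (mod 4), exponent 1.
All primes ≡ 3 (mod 4) appear to even exponent (or don't appear), so by the two-squares theorem n IS expressible as a sum of two squares.
Step 3: Build a representation. Group n = k² · m with k = 3 and m = 29 · 37 = 1073 (a product of primes ≡ 1 (mod 4)); a representation of m scales to one of n via (k·x)² + (k·y)² = k²(x² + y²). Each prime p ≡ 1 (mod 4) is itself a sum of two squares; find a² by testing p − a² for a perfect square:
  29: 29 − 1² = 28, 29 − 2² = 25 = 5² ⇒ 29 = 2² + 5².
  37: 37 − 1² = 36 = 6² ⇒ 37 = 1² + 6².
  Combine using the Brahmagupta–Fibonacci identity (a² + b²)(c² + d²) = (ac − bd)² + (ad + bc)² = (ac + bd)² + (ad − bc)²:
  29 · 37 = 1073: from (2² + 5²)(1² + 6²), take (2·1 − 5·6, 2·6 + 5·1) = (2 − 30, 12 + 5) = (-28, 17); dropping signs (only squares matter) gives (28, 17); check 28² + 17² = 784 + 289 = 1073 ✓.
  Scale by k = 3: (3·28, 3·17) = (84, 51).
Step 4: Order so x ≤ y and verify: 51² + 84² = 2601 + 7056 = 9657 = n. ✓

n = 9657 = 51² + 84² (one valid representation with x ≤ y).


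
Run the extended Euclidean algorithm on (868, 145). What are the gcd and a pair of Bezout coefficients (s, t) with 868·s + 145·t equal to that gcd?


Euclidean algorithm on (868, 145) — divide until remainder is 0:
  868 = 5 · 145 + 143
  145 = 1 · 143 + 2
  143 = 71 · 2 + 1
  2 = 2 · 1 + 0
gcd(868, 145) = 1.
Track Bezout coefficients alongside the remainders: start with r₀ = 868 = a·1 + b·0 (s = 1, t = 0) and r₁ = 145 = a·0 + b·1 (s = 0, t = 1); each new remainder r_{k+1} = r_{k-1} − q_k·r_k inherits s_{k+1} = s_{k-1} − q_k·s_k, t_{k+1} = t_{k-1} − q_k·t_k, so r_k = a·s_k + b·t_k at every step:
  q = 5: r = 143, s = 1 − 5·0 = 1, t = 0 − 5·1 = -5  (check: 868·1 + 145·(-5) = 143)
  q = 1: r = 2, s = 0 − 1·1 = -1, t = 1 − 1·(-5) = 6  (check: 868·(-1) + 145·6 = 2)
  q = 71: r = 1, s = 1 − 71·(-1) = 72, t = -5 − 71·6 = -431  (check: 868·72 + 145·(-431) = 1)
The row with r = 1 (the gcd) gives the Bezout coefficients s = 72, t = -431.
Result: 868 · (72) + 145 · (-431) = 1.

gcd(868, 145) = 1; s = 72, t = -431 (check: 868·72 + 145·(-431) = 1).


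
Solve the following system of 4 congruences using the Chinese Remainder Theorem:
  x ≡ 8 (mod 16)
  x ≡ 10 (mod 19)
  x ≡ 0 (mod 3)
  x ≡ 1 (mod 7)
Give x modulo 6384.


Product of moduli M = 16 · 19 · 3 · 7 = 6384.
Merge one congruence at a time:
  Start: x ≡ 8 (mod 16).
  Combine with x ≡ 10 (mod 19); new modulus lcm = 304.
    Write x = 8 + 16·t and substitute into x ≡ 10 (mod 19): 16·t ≡ 10 − 8 = 2 (mod 19).
    The inverse of 16 mod 19 is 6 (since 16·6 = 96 = 5·19 + 1), so t ≡ 6·2 = 12 ≡ 12 (mod 19).
    Then x = 8 + 16·12 = 200, valid modulo lcm(16, 19) = 304: x ≡ 200 (mod 304).
  Combine with x ≡ 0 (mod 3); new modulus lcm = 912.
    Write x = 200 + 304·t and substitute into x ≡ 0 (mod 3): 304·t ≡ 0 − 200 = -200 (mod 3).
    Reduce coefficients mod 3: 1·t ≡ 1 (mod 3).
    So t ≡ 1 (mod 3).
    Then x = 200 + 304·1 = 504, valid modulo lcm(304, 3) = 912: x ≡ 504 (mod 912).
  Combine with x ≡ 1 (mod 7); new modulus lcm = 6384.
    Write x = 504 + 912·t and substitute into x ≡ 1 (mod 7): 912·t ≡ 1 − 504 = -503 (mod 7).
    Reduce coefficients mod 7: 2·t ≡ 1 (mod 7).
    The inverse of 2 mod 7 is 4 (since 2·4 = 8 = 1·7 + 1), so t ≡ 4·1 = 4 ≡ 4 (mod 7).
    Then x = 504 + 912·4 = 4152, valid modulo lcm(912, 7) = 6384: x ≡ 4152 (mod 6384).
Verify against each original: 4152 mod 16 = 8, 4152 mod 19 = 10, 4152 mod 3 = 0, 4152 mod 7 = 1.

x ≡ 4152 (mod 6384).


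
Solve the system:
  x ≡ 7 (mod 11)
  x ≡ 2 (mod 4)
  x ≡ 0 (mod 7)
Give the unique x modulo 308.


Moduli 11, 4, 7 are pairwise coprime; by CRT there is a unique solution modulo M = 11 · 4 · 7 = 308.
Solve pairwise, accumulating the modulus:
  Start with x ≡ 7 (mod 11).
  Combine with x ≡ 2 (mod 4): since gcd(11, 4) = 1, we get a unique residue mod 44.
    Write x = 7 + 11·t and substitute into x ≡ 2 (mod 4): 11·t ≡ 2 − 7 = -5 (mod 4).
    Reduce coefficients mod 4: 3·t ≡ 3 (mod 4).
    The inverse of 3 mod 4 is 3 (since 3·3 = 9 = 2·4 + 1), so t ≡ 3·3 = 9 ≡ 1 (mod 4).
    Then x = 7 + 11·1 = 18, valid modulo lcm(11, 4) = 44: x ≡ 18 (mod 44).
  Combine with x ≡ 0 (mod 7): since gcd(44, 7) = 1, we get a unique residue mod 308.
    Write x = 18 + 44·t and substitute into x ≡ 0 (mod 7): 44·t ≡ 0 − 18 = -18 (mod 7).
    Reduce coefficients mod 7: 2·t ≡ 3 (mod 7).
    The inverse of 2 mod 7 is 4 (since 2·4 = 8 = 1·7 + 1), so t ≡ 4·3 = 12 ≡ 5 (mod 7).
    Then x = 18 + 44·5 = 238, valid modulo lcm(44, 7) = 308: x ≡ 238 (mod 308).
Verify: 238 mod 11 = 7 ✓, 238 mod 4 = 2 ✓, 238 mod 7 = 0 ✓.

x ≡ 238 (mod 308).


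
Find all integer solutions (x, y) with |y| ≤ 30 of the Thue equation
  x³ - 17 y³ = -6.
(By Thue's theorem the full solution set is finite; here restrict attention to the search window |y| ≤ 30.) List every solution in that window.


The equation is x³ - 17y³ = -6. For fixed y, x³ = 17·y³ − 6, so a solution requires the RHS to be a perfect cube.
Strategy: iterate y from -30 to 30, compute RHS = 17·y³ − 6, and check whether it is a (positive or negative) perfect cube.
Check small values of y:
  y = 0: RHS = -6 is not a perfect cube.
  y = 1: RHS = 11 is not a perfect cube.
  y = -1: RHS = -23 is not a perfect cube.
  y = 2: RHS = 130 is not a perfect cube.
  y = -2: RHS = -142 is not a perfect cube.
  y = 3: RHS = 453 is not a perfect cube.
  y = -3: RHS = -465 is not a perfect cube.
Continuing the search up to |y| = 30 finds no solutions either.
No (x, y) in the scanned range satisfies the equation.

No integer solutions with |y| ≤ 30.


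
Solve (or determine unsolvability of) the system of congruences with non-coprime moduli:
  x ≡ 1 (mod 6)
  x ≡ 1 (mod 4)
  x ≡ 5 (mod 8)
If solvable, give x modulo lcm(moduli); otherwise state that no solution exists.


Moduli 6, 4, 8 are not pairwise coprime, so CRT works modulo lcm(m_i) when all pairwise compatibility conditions hold.
Pairwise compatibility: gcd(m_i, m_j) must divide a_i - a_j for every pair.
Merge one congruence at a time:
  Start: x ≡ 1 (mod 6).
  Combine with x ≡ 1 (mod 4): gcd(6, 4) = 2; 1 - 1 = 0, which IS divisible by 2, so compatible.
    Write x = 1 + 6·t and substitute into x ≡ 1 (mod 4): 6·t ≡ 1 − 1 = 0 (mod 4).
    Divide the congruence (and modulus) by g = 2: 3·t ≡ 0 (mod 2).
    Reduce coefficients mod 2: 1·t ≡ 0 (mod 2).
    So t ≡ 0 (mod 2).
    Then x = 1 + 6·0 = 1, valid modulo lcm(6, 4) = 12: x ≡ 1 (mod 12).
  Combine with x ≡ 5 (mod 8): gcd(12, 8) = 4; 5 - 1 = 4, which IS divisible by 4, so compatible.
    Write x = 1 + 12·t and substitute into x ≡ 5 (mod 8): 12·t ≡ 5 − 1 = 4 (mod 8).
    Divide the congruence (and modulus) by g = 4: 3·t ≡ 1 (mod 2).
    Reduce coefficients mod 2: 1·t ≡ 1 (mod 2).
    So t ≡ 1 (mod 2).
    Then x = 1 + 12·1 = 13, valid modulo lcm(12, 8) = 24: x ≡ 13 (mod 24).
Verify: 13 mod 6 = 1, 13 mod 4 = 1, 13 mod 8 = 5.

x ≡ 13 (mod 24).


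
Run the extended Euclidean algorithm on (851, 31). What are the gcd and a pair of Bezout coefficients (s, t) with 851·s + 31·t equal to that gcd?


Euclidean algorithm on (851, 31) — divide until remainder is 0:
  851 = 27 · 31 + 14
  31 = 2 · 14 + 3
  14 = 4 · 3 + 2
  3 = 1 · 2 + 1
  2 = 2 · 1 + 0
gcd(851, 31) = 1.
Track Bezout coefficients alongside the remainders: start with r₀ = 851 = a·1 + b·0 (s = 1, t = 0) and r₁ = 31 = a·0 + b·1 (s = 0, t = 1); each new remainder r_{k+1} = r_{k-1} − q_k·r_k inherits s_{k+1} = s_{k-1} − q_k·s_k, t_{k+1} = t_{k-1} − q_k·t_k, so r_k = a·s_k + b·t_k at every step:
  q = 27: r = 14, s = 1 − 27·0 = 1, t = 0 − 27·1 = -27  (check: 851·1 + 31·(-27) = 14)
  q = 2: r = 3, s = 0 − 2·1 = -2, t = 1 − 2·(-27) = 55  (check: 851·(-2) + 31·55 = 3)
  q = 4: r = 2, s = 1 − 4·(-2) = 9, t = -27 − 4·55 = -247  (check: 851·9 + 31·(-247) = 2)
  q = 1: r = 1, s = -2 − 1·9 = -11, t = 55 − 1·(-247) = 302  (check: 851·(-11) + 31·302 = 1)
The row with r = 1 (the gcd) gives the Bezout coefficients s = -11, t = 302.
Result: 851 · (-11) + 31 · (302) = 1.

gcd(851, 31) = 1; s = -11, t = 302 (check: 851·(-11) + 31·302 = 1).


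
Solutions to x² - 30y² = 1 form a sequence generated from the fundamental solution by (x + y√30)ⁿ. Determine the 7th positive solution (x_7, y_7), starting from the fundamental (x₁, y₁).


Step 1: Find the fundamental solution (x₁, y₁) of x² - 30y² = 1.
  Expand √30 as a continued fraction. a₀ = ⌊√30⌋ = 5; iterate m_{k+1} = d_k·a_k − m_k, d_{k+1} = (30 − m_{k+1}²)/d_k, a_{k+1} = ⌊(a₀ + m_{k+1})/d_{k+1}⌋ (starting m₀ = 0, d₀ = 1), with convergents p_k = a_k·p_{k-1} + p_{k-2}, q_k = a_k·q_{k-1} + q_{k-2} (p₋₁ = 1, q₋₁ = 0):
  k = 0: a₀ = 5; p₀/q₀ = 5/1; p₀² − 30·q₀² = 25 − 30 = -5.
  k = 1: m = 5, d = 5, a = ⌊(5 + 5)/5⌋ = 2; p/q = (2·5 + 1)/(2·1 + 0) = 11/2; p² − 30·q² = 121 − 120 = 1.
  The first convergent with p² − 30·q² = 1 gives the fundamental solution (x₁, y₁) = (11, 2).
Step 2: Apply the recurrence (x_{n+1}, y_{n+1}) = (x₁x_n + 30y₁y_n, x₁y_n + y₁x_n) repeatedly.
  From (x_1, y_1) = (11, 2): x_2 = 11·11 + 30·2·2 = 241; y_2 = 11·2 + 2·11 = 44.
  From (x_2, y_2) = (241, 44): x_3 = 11·241 + 30·2·44 = 5291; y_3 = 11·44 + 2·241 = 966.
  From (x_3, y_3) = (5291, 966): x_4 = 11·5291 + 30·2·966 = 116161; y_4 = 11·966 + 2·5291 = 21208.
  From (x_4, y_4) = (116161, 21208): x_5 = 11·116161 + 30·2·21208 = 2550251; y_5 = 11·21208 + 2·116161 = 465610.
  From (x_5, y_5) = (2550251, 465610): x_6 = 11·2550251 + 30·2·465610 = 55989361; y_6 = 11·465610 + 2·2550251 = 10222212.
  From (x_6, y_6) = (55989361, 10222212): x_7 = 11·55989361 + 30·2·10222212 = 1229215691; y_7 = 11·10222212 + 2·55989361 = 224423054.
Step 3: Verify x_7² - 30·y_7² = 1510971215000607481 - 1510971215000607480 = 1 (should be 1). ✓

(x_1, y_1) = (11, 2); (x_7, y_7) = (1229215691, 224423054).


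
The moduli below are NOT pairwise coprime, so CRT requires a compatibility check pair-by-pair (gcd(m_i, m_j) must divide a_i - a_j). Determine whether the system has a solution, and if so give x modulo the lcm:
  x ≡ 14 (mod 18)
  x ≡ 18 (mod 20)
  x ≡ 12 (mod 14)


Moduli 18, 20, 14 are not pairwise coprime, so CRT works modulo lcm(m_i) when all pairwise compatibility conditions hold.
Pairwise compatibility: gcd(m_i, m_j) must divide a_i - a_j for every pair.
Merge one congruence at a time:
  Start: x ≡ 14 (mod 18).
  Combine with x ≡ 18 (mod 20): gcd(18, 20) = 2; 18 - 14 = 4, which IS divisible by 2, so compatible.
    Write x = 14 + 18·t and substitute into x ≡ 18 (mod 20): 18·t ≡ 18 − 14 = 4 (mod 20).
    Divide the congruence (and modulus) by g = 2: 9·t ≡ 2 (mod 10).
    The inverse of 9 mod 10 is 9 (since 9·9 = 81 = 8·10 + 1), so t ≡ 9·2 = 18 ≡ 8 (mod 10).
    Then x = 14 + 18·8 = 158, valid modulo lcm(18, 20) = 180: x ≡ 158 (mod 180).
  Combine with x ≡ 12 (mod 14): gcd(180, 14) = 2; 12 - 158 = -146, which IS divisible by 2, so compatible.
    Write x = 158 + 180·t and substitute into x ≡ 12 (mod 14): 180·t ≡ 12 − 158 = -146 (mod 14).
    Divide the congruence (and modulus) by g = 2: 90·t ≡ -73 (mod 7).
    Reduce coefficients mod 7: 6·t ≡ 4 (mod 7).
    The inverse of 6 mod 7 is 6 (since 6·6 = 36 = 5·7 + 1), so t ≡ 6·4 = 24 ≡ 3 (mod 7).
    Then x = 158 + 180·3 = 698, valid modulo lcm(180, 14) = 1260: x ≡ 698 (mod 1260).
Verify: 698 mod 18 = 14, 698 mod 20 = 18, 698 mod 14 = 12.

x ≡ 698 (mod 1260).


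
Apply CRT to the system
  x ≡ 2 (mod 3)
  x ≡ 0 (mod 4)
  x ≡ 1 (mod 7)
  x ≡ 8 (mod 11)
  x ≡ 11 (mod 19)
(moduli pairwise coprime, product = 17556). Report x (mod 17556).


Product of moduli M = 3 · 4 · 7 · 11 · 19 = 17556.
Merge one congruence at a time:
  Start: x ≡ 2 (mod 3).
  Combine with x ≡ 0 (mod 4); new modulus lcm = 12.
    Write x = 2 + 3·t and substitute into x ≡ 0 (mod 4): 3·t ≡ 0 − 2 = -2 (mod 4).
    Reduce coefficients mod 4: 3·t ≡ 2 (mod 4).
    The inverse of 3 mod 4 is 3 (since 3·3 = 9 = 2·4 + 1), so t ≡ 3·2 = 6 ≡ 2 (mod 4).
    Then x = 2 + 3·2 = 8, valid modulo lcm(3, 4) = 12: x ≡ 8 (mod 12).
  Combine with x ≡ 1 (mod 7); new modulus lcm = 84.
    Write x = 8 + 12·t and substitute into x ≡ 1 (mod 7): 12·t ≡ 1 − 8 = -7 (mod 7).
    Reduce coefficients mod 7: 5·t ≡ 0 (mod 7).
    The inverse of 5 mod 7 is 3 (since 5·3 = 15 = 2·7 + 1), so t ≡ 3·0 = 0 ≡ 0 (mod 7).
    Then x = 8 + 12·0 = 8, valid modulo lcm(12, 7) = 84: x ≡ 8 (mod 84).
  Combine with x ≡ 8 (mod 11); new modulus lcm = 924.
    Write x = 8 + 84·t and substitute into x ≡ 8 (mod 11): 84·t ≡ 8 − 8 = 0 (mod 11).
    Reduce coefficients mod 11: 7·t ≡ 0 (mod 11).
    The inverse of 7 mod 11 is 8 (since 7·8 = 56 = 5·11 + 1), so t ≡ 8·0 = 0 ≡ 0 (mod 11).
    Then x = 8 + 84·0 = 8, valid modulo lcm(84, 11) = 924: x ≡ 8 (mod 924).
  Combine with x ≡ 11 (mod 19); new modulus lcm = 17556.
    Write x = 8 + 924·t and substitute into x ≡ 11 (mod 19): 924·t ≡ 11 − 8 = 3 (mod 19).
    Reduce coefficients mod 19: 12·t ≡ 3 (mod 19).
    The inverse of 12 mod 19 is 8 (since 12·8 = 96 = 5·19 + 1), so t ≡ 8·3 = 24 ≡ 5 (mod 19).
    Then x = 8 + 924·5 = 4628, valid modulo lcm(924, 19) = 17556: x ≡ 4628 (mod 17556).
Verify against each original: 4628 mod 3 = 2, 4628 mod 4 = 0, 4628 mod 7 = 1, 4628 mod 11 = 8, 4628 mod 19 = 11.

x ≡ 4628 (mod 17556).


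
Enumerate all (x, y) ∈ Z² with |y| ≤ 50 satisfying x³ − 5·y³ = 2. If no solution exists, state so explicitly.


The equation is x³ - 5y³ = 2. For fixed y, x³ = 5·y³ + 2, so a solution requires the RHS to be a perfect cube.
Strategy: iterate y from -50 to 50, compute RHS = 5·y³ + 2, and check whether it is a (positive or negative) perfect cube.
Check small values of y:
  y = 0: RHS = 2 is not a perfect cube.
  y = 1: RHS = 7 is not a perfect cube.
  y = -1: RHS = -3 is not a perfect cube.
  y = 2: RHS = 42 is not a perfect cube.
  y = -2: RHS = -38 is not a perfect cube.
  y = 3: RHS = 137 is not a perfect cube.
  y = -3: RHS = -133 is not a perfect cube.
Continuing the search up to |y| = 50 finds no solutions either.
No (x, y) in the scanned range satisfies the equation.

No integer solutions with |y| ≤ 50.


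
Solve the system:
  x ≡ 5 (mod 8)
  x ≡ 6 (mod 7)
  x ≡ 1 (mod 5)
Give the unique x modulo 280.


Moduli 8, 7, 5 are pairwise coprime; by CRT there is a unique solution modulo M = 8 · 7 · 5 = 280.
Solve pairwise, accumulating the modulus:
  Start with x ≡ 5 (mod 8).
  Combine with x ≡ 6 (mod 7): since gcd(8, 7) = 1, we get a unique residue mod 56.
    Write x = 5 + 8·t and substitute into x ≡ 6 (mod 7): 8·t ≡ 6 − 5 = 1 (mod 7).
    Reduce coefficients mod 7: 1·t ≡ 1 (mod 7).
    So t ≡ 1 (mod 7).
    Then x = 5 + 8·1 = 13, valid modulo lcm(8, 7) = 56: x ≡ 13 (mod 56).
  Combine with x ≡ 1 (mod 5): since gcd(56, 5) = 1, we get a unique residue mod 280.
    Write x = 13 + 56·t and substitute into x ≡ 1 (mod 5): 56·t ≡ 1 − 13 = -12 (mod 5).
    Reduce coefficients mod 5: 1·t ≡ 3 (mod 5).
    So t ≡ 3 (mod 5).
    Then x = 13 + 56·3 = 181, valid modulo lcm(56, 5) = 280: x ≡ 181 (mod 280).
Verify: 181 mod 8 = 5 ✓, 181 mod 7 = 6 ✓, 181 mod 5 = 1 ✓.

x ≡ 181 (mod 280).


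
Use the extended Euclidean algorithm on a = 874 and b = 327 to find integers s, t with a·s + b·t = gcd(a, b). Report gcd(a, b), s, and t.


Euclidean algorithm on (874, 327) — divide until remainder is 0:
  874 = 2 · 327 + 220
  327 = 1 · 220 + 107
  220 = 2 · 107 + 6
  107 = 17 · 6 + 5
  6 = 1 · 5 + 1
  5 = 5 · 1 + 0
gcd(874, 327) = 1.
Track Bezout coefficients alongside the remainders: start with r₀ = 874 = a·1 + b·0 (s = 1, t = 0) and r₁ = 327 = a·0 + b·1 (s = 0, t = 1); each new remainder r_{k+1} = r_{k-1} − q_k·r_k inherits s_{k+1} = s_{k-1} − q_k·s_k, t_{k+1} = t_{k-1} − q_k·t_k, so r_k = a·s_k + b·t_k at every step:
  q = 2: r = 220, s = 1 − 2·0 = 1, t = 0 − 2·1 = -2  (check: 874·1 + 327·(-2) = 220)
  q = 1: r = 107, s = 0 − 1·1 = -1, t = 1 − 1·(-2) = 3  (check: 874·(-1) + 327·3 = 107)
  q = 2: r = 6, s = 1 − 2·(-1) = 3, t = -2 − 2·3 = -8  (check: 874·3 + 327·(-8) = 6)
  q = 17: r = 5, s = -1 − 17·3 = -52, t = 3 − 17·(-8) = 139  (check: 874·(-52) + 327·139 = 5)
  q = 1: r = 1, s = 3 − 1·(-52) = 55, t = -8 − 1·139 = -147  (check: 874·55 + 327·(-147) = 1)
The row with r = 1 (the gcd) gives the Bezout coefficients s = 55, t = -147.
Result: 874 · (55) + 327 · (-147) = 1.

gcd(874, 327) = 1; s = 55, t = -147 (check: 874·55 + 327·(-147) = 1).


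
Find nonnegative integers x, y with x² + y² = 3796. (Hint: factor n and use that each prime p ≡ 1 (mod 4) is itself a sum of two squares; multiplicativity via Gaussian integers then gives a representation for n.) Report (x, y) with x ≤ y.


Step 1: Factor n = 3796 = 2^2 · 13 · 73.
Step 2: Check the mod-4 condition on each prime factor: 2 = 2 (special); 13 ≡ 1 (mod 4), exponent 1; 73 ≡ 1 (mod 4), exponent 1.
All primes ≡ 3 (mod 4) appear to even exponent (or don't appear), so by the two-squares theorem n IS expressible as a sum of two squares.
Step 3: Build a representation. Group n = k² · m with k = 2 and m = 13 · 73 = 949 (a product of primes ≡ 1 (mod 4)); a representation of m scales to one of n via (k·x)² + (k·y)² = k²(x² + y²). Each prime p ≡ 1 (mod 4) is itself a sum of two squares; find a² by testing p − a² for a perfect square:
  13: 13 − 1² = 12, 13 − 2² = 9 = 3² ⇒ 13 = 2² + 3².
  73: 73 − 1² = 72, 73 − 2² = 69, 73 − 3² = 64 = 8² ⇒ 73 = 3² + 8².
  Combine using the Brahmagupta–Fibonacci identity (a² + b²)(c² + d²) = (ac − bd)² + (ad + bc)² = (ac + bd)² + (ad − bc)²:
  13 · 73 = 949: from (2² + 3²)(3² + 8²), take (2·3 − 3·8, 2·8 + 3·3) = (6 − 24, 16 + 9) = (-18, 25); dropping signs (only squares matter) gives (18, 25); check 18² + 25² = 324 + 625 = 949 ✓.
  Scale by k = 2: (2·18, 2·25) = (36, 50).
Step 4: Order so x ≤ y and verify: 36² + 50² = 1296 + 2500 = 3796 = n. ✓

n = 3796 = 36² + 50² (one valid representation with x ≤ y).


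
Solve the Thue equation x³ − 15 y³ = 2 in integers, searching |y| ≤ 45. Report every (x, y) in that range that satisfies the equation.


The equation is x³ - 15y³ = 2. For fixed y, x³ = 15·y³ + 2, so a solution requires the RHS to be a perfect cube.
Strategy: iterate y from -45 to 45, compute RHS = 15·y³ + 2, and check whether it is a (positive or negative) perfect cube.
Check small values of y:
  y = 0: RHS = 2 is not a perfect cube.
  y = 1: RHS = 17 is not a perfect cube.
  y = -1: RHS = -13 is not a perfect cube.
  y = 2: RHS = 122 is not a perfect cube.
  y = -2: RHS = -118 is not a perfect cube.
  y = 3: RHS = 407 is not a perfect cube.
  y = -3: RHS = -403 is not a perfect cube.
Continuing the search up to |y| = 45 finds no solutions either.
No (x, y) in the scanned range satisfies the equation.

No integer solutions with |y| ≤ 45.


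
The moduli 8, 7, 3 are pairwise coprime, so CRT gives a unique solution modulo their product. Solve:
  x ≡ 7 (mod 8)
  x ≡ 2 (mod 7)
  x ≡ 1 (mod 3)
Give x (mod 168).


Moduli 8, 7, 3 are pairwise coprime; by CRT there is a unique solution modulo M = 8 · 7 · 3 = 168.
Solve pairwise, accumulating the modulus:
  Start with x ≡ 7 (mod 8).
  Combine with x ≡ 2 (mod 7): since gcd(8, 7) = 1, we get a unique residue mod 56.
    Write x = 7 + 8·t and substitute into x ≡ 2 (mod 7): 8·t ≡ 2 − 7 = -5 (mod 7).
    Reduce coefficients mod 7: 1·t ≡ 2 (mod 7).
    So t ≡ 2 (mod 7).
    Then x = 7 + 8·2 = 23, valid modulo lcm(8, 7) = 56: x ≡ 23 (mod 56).
  Combine with x ≡ 1 (mod 3): since gcd(56, 3) = 1, we get a unique residue mod 168.
    Write x = 23 + 56·t and substitute into x ≡ 1 (mod 3): 56·t ≡ 1 − 23 = -22 (mod 3).
    Reduce coefficients mod 3: 2·t ≡ 2 (mod 3).
    The inverse of 2 mod 3 is 2 (since 2·2 = 4 = 1·3 + 1), so t ≡ 2·2 = 4 ≡ 1 (mod 3).
    Then x = 23 + 56·1 = 79, valid modulo lcm(56, 3) = 168: x ≡ 79 (mod 168).
Verify: 79 mod 8 = 7 ✓, 79 mod 7 = 2 ✓, 79 mod 3 = 1 ✓.

x ≡ 79 (mod 168).


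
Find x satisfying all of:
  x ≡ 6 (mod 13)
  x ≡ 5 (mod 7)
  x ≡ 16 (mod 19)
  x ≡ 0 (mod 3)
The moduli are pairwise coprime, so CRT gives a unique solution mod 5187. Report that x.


Product of moduli M = 13 · 7 · 19 · 3 = 5187.
Merge one congruence at a time:
  Start: x ≡ 6 (mod 13).
  Combine with x ≡ 5 (mod 7); new modulus lcm = 91.
    Write x = 6 + 13·t and substitute into x ≡ 5 (mod 7): 13·t ≡ 5 − 6 = -1 (mod 7).
    Reduce coefficients mod 7: 6·t ≡ 6 (mod 7).
    The inverse of 6 mod 7 is 6 (since 6·6 = 36 = 5·7 + 1), so t ≡ 6·6 = 36 ≡ 1 (mod 7).
    Then x = 6 + 13·1 = 19, valid modulo lcm(13, 7) = 91: x ≡ 19 (mod 91).
  Combine with x ≡ 16 (mod 19); new modulus lcm = 1729.
    Write x = 19 + 91·t and substitute into x ≡ 16 (mod 19): 91·t ≡ 16 − 19 = -3 (mod 19).
    Reduce coefficients mod 19: 15·t ≡ 16 (mod 19).
    The inverse of 15 mod 19 is 14 (since 15·14 = 210 = 11·19 + 1), so t ≡ 14·16 = 224 ≡ 15 (mod 19).
    Then x = 19 + 91·15 = 1384, valid modulo lcm(91, 19) = 1729: x ≡ 1384 (mod 1729).
  Combine with x ≡ 0 (mod 3); new modulus lcm = 5187.
    Write x = 1384 + 1729·t and substitute into x ≡ 0 (mod 3): 1729·t ≡ 0 − 1384 = -1384 (mod 3).
    Reduce coefficients mod 3: 1·t ≡ 2 (mod 3).
    So t ≡ 2 (mod 3).
    Then x = 1384 + 1729·2 = 4842, valid modulo lcm(1729, 3) = 5187: x ≡ 4842 (mod 5187).
Verify against each original: 4842 mod 13 = 6, 4842 mod 7 = 5, 4842 mod 19 = 16, 4842 mod 3 = 0.

x ≡ 4842 (mod 5187).


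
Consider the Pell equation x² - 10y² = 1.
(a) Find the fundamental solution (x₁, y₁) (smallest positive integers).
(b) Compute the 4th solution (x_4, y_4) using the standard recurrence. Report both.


Step 1: Find the fundamental solution (x₁, y₁) of x² - 10y² = 1.
  Expand √10 as a continued fraction. a₀ = ⌊√10⌋ = 3; iterate m_{k+1} = d_k·a_k − m_k, d_{k+1} = (10 − m_{k+1}²)/d_k, a_{k+1} = ⌊(a₀ + m_{k+1})/d_{k+1}⌋ (starting m₀ = 0, d₀ = 1), with convergents p_k = a_k·p_{k-1} + p_{k-2}, q_k = a_k·q_{k-1} + q_{k-2} (p₋₁ = 1, q₋₁ = 0):
  k = 0: a₀ = 3; p₀/q₀ = 3/1; p₀² − 10·q₀² = 9 − 10 = -1.
  k = 1: m = 3, d = 1, a = ⌊(3 + 3)/1⌋ = 6; p/q = (6·3 + 1)/(6·1 + 0) = 19/6; p² − 10·q² = 361 − 360 = 1.
  The first convergent with p² − 10·q² = 1 gives the fundamental solution (x₁, y₁) = (19, 6).
Step 2: Apply the recurrence (x_{n+1}, y_{n+1}) = (x₁x_n + 10y₁y_n, x₁y_n + y₁x_n) repeatedly.
  From (x_1, y_1) = (19, 6): x_2 = 19·19 + 10·6·6 = 721; y_2 = 19·6 + 6·19 = 228.
  From (x_2, y_2) = (721, 228): x_3 = 19·721 + 10·6·228 = 27379; y_3 = 19·228 + 6·721 = 8658.
  From (x_3, y_3) = (27379, 8658): x_4 = 19·27379 + 10·6·8658 = 1039681; y_4 = 19·8658 + 6·27379 = 328776.
Step 3: Verify x_4² - 10·y_4² = 1080936581761 - 1080936581760 = 1 (should be 1). ✓

(x_1, y_1) = (19, 6); (x_4, y_4) = (1039681, 328776).


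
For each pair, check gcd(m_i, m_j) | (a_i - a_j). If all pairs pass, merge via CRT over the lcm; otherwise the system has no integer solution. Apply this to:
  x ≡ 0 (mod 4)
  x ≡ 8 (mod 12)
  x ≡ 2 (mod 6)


Moduli 4, 12, 6 are not pairwise coprime, so CRT works modulo lcm(m_i) when all pairwise compatibility conditions hold.
Pairwise compatibility: gcd(m_i, m_j) must divide a_i - a_j for every pair.
Merge one congruence at a time:
  Start: x ≡ 0 (mod 4).
  Combine with x ≡ 8 (mod 12): gcd(4, 12) = 4; 8 - 0 = 8, which IS divisible by 4, so compatible.
    Write x = 0 + 4·t and substitute into x ≡ 8 (mod 12): 4·t ≡ 8 − 0 = 8 (mod 12).
    Divide the congruence (and modulus) by g = 4: 1·t ≡ 2 (mod 3).
    So t ≡ 2 (mod 3).
    Then x = 0 + 4·2 = 8, valid modulo lcm(4, 12) = 12: x ≡ 8 (mod 12).
  Combine with x ≡ 2 (mod 6): gcd(12, 6) = 6; 2 - 8 = -6, which IS divisible by 6, so compatible.
    Write x = 8 + 12·t and substitute into x ≡ 2 (mod 6): 12·t ≡ 2 − 8 = -6 (mod 6).
    Divide the congruence (and modulus) by g = 6: 2·t ≡ -1 (mod 1).
    Modulo 1 every t works; take t = 0.
    Then x = 8 + 12·0 = 8, valid modulo lcm(12, 6) = 12: x ≡ 8 (mod 12).
Verify: 8 mod 4 = 0, 8 mod 12 = 8, 8 mod 6 = 2.

x ≡ 8 (mod 12).


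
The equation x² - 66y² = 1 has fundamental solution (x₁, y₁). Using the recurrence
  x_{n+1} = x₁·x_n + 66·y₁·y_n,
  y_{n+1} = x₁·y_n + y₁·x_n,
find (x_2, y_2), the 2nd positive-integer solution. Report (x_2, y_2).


Step 1: Find the fundamental solution (x₁, y₁) of x² - 66y² = 1.
  Expand √66 as a continued fraction. a₀ = ⌊√66⌋ = 8; iterate m_{k+1} = d_k·a_k − m_k, d_{k+1} = (66 − m_{k+1}²)/d_k, a_{k+1} = ⌊(a₀ + m_{k+1})/d_{k+1}⌋ (starting m₀ = 0, d₀ = 1), with convergents p_k = a_k·p_{k-1} + p_{k-2}, q_k = a_k·q_{k-1} + q_{k-2} (p₋₁ = 1, q₋₁ = 0):
  k = 0: a₀ = 8; p₀/q₀ = 8/1; p₀² − 66·q₀² = 64 − 66 = -2.
  k = 1: m = 8, d = 2, a = ⌊(8 + 8)/2⌋ = 8; p/q = (8·8 + 1)/(8·1 + 0) = 65/8; p² − 66·q² = 4225 − 4224 = 1.
  The first convergent with p² − 66·q² = 1 gives the fundamental solution (x₁, y₁) = (65, 8).
Step 2: Apply the recurrence (x_{n+1}, y_{n+1}) = (x₁x_n + 66y₁y_n, x₁y_n + y₁x_n) repeatedly.
  From (x_1, y_1) = (65, 8): x_2 = 65·65 + 66·8·8 = 8449; y_2 = 65·8 + 8·65 = 1040.
Step 3: Verify x_2² - 66·y_2² = 71385601 - 71385600 = 1 (should be 1). ✓

(x_1, y_1) = (65, 8); (x_2, y_2) = (8449, 1040).


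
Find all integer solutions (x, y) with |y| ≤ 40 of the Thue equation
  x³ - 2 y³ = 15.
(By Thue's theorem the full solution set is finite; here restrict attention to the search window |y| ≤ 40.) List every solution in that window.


The equation is x³ - 2y³ = 15. For fixed y, x³ = 2·y³ + 15, so a solution requires the RHS to be a perfect cube.
Strategy: iterate y from -40 to 40, compute RHS = 2·y³ + 15, and check whether it is a (positive or negative) perfect cube.
Check small values of y:
  y = 0: RHS = 15 is not a perfect cube.
  y = 1: RHS = 17 is not a perfect cube.
  y = -1: RHS = 13 is not a perfect cube.
  y = 2: RHS = 31 is not a perfect cube.
  y = -2: RHS = -1 = (-1)³ ⇒ x = -1 works.
  y = 3: RHS = 69 is not a perfect cube.
  y = -3: RHS = -39 is not a perfect cube.
Continuing the search up to |y| = 40 finds no further solutions beyond those listed.
Collected solutions: (-1, -2).

Solutions (with |y| ≤ 40): (-1, -2).


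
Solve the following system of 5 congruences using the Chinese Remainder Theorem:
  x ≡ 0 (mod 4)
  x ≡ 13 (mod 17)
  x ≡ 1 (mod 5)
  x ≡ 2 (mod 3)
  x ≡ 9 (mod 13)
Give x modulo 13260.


Product of moduli M = 4 · 17 · 5 · 3 · 13 = 13260.
Merge one congruence at a time:
  Start: x ≡ 0 (mod 4).
  Combine with x ≡ 13 (mod 17); new modulus lcm = 68.
    Write x = 0 + 4·t and substitute into x ≡ 13 (mod 17): 4·t ≡ 13 − 0 = 13 (mod 17).
    The inverse of 4 mod 17 is 13 (since 4·13 = 52 = 3·17 + 1), so t ≡ 13·13 = 169 ≡ 16 (mod 17).
    Then x = 0 + 4·16 = 64, valid modulo lcm(4, 17) = 68: x ≡ 64 (mod 68).
  Combine with x ≡ 1 (mod 5); new modulus lcm = 340.
    Write x = 64 + 68·t and substitute into x ≡ 1 (mod 5): 68·t ≡ 1 − 64 = -63 (mod 5).
    Reduce coefficients mod 5: 3·t ≡ 2 (mod 5).
    The inverse of 3 mod 5 is 2 (since 3·2 = 6 = 1·5 + 1), so t ≡ 2·2 = 4 ≡ 4 (mod 5).
    Then x = 64 + 68·4 = 336, valid modulo lcm(68, 5) = 340: x ≡ 336 (mod 340).
  Combine with x ≡ 2 (mod 3); new modulus lcm = 1020.
    Write x = 336 + 340·t and substitute into x ≡ 2 (mod 3): 340·t ≡ 2 − 336 = -334 (mod 3).
    Reduce coefficients mod 3: 1·t ≡ 2 (mod 3).
    So t ≡ 2 (mod 3).
    Then x = 336 + 340·2 = 1016, valid modulo lcm(340, 3) = 1020: x ≡ 1016 (mod 1020).
  Combine with x ≡ 9 (mod 13); new modulus lcm = 13260.
    Write x = 1016 + 1020·t and substitute into x ≡ 9 (mod 13): 1020·t ≡ 9 − 1016 = -1007 (mod 13).
    Reduce coefficients mod 13: 6·t ≡ 7 (mod 13).
    The inverse of 6 mod 13 is 11 (since 6·11 = 66 = 5·13 + 1), so t ≡ 11·7 = 77 ≡ 12 (mod 13).
    Then x = 1016 + 1020·12 = 13256, valid modulo lcm(1020, 13) = 13260: x ≡ 13256 (mod 13260).
Verify against each original: 13256 mod 4 = 0, 13256 mod 17 = 13, 13256 mod 5 = 1, 13256 mod 3 = 2, 13256 mod 13 = 9.

x ≡ 13256 (mod 13260).


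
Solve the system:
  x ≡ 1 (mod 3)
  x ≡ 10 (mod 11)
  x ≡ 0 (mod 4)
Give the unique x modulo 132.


Moduli 3, 11, 4 are pairwise coprime; by CRT there is a unique solution modulo M = 3 · 11 · 4 = 132.
Solve pairwise, accumulating the modulus:
  Start with x ≡ 1 (mod 3).
  Combine with x ≡ 10 (mod 11): since gcd(3, 11) = 1, we get a unique residue mod 33.
    Write x = 1 + 3·t and substitute into x ≡ 10 (mod 11): 3·t ≡ 10 − 1 = 9 (mod 11).
    The inverse of 3 mod 11 is 4 (since 3·4 = 12 = 1·11 + 1), so t ≡ 4·9 = 36 ≡ 3 (mod 11).
    Then x = 1 + 3·3 = 10, valid modulo lcm(3, 11) = 33: x ≡ 10 (mod 33).
  Combine with x ≡ 0 (mod 4): since gcd(33, 4) = 1, we get a unique residue mod 132.
    Write x = 10 + 33·t and substitute into x ≡ 0 (mod 4): 33·t ≡ 0 − 10 = -10 (mod 4).
    Reduce coefficients mod 4: 1·t ≡ 2 (mod 4).
    So t ≡ 2 (mod 4).
    Then x = 10 + 33·2 = 76, valid modulo lcm(33, 4) = 132: x ≡ 76 (mod 132).
Verify: 76 mod 3 = 1 ✓, 76 mod 11 = 10 ✓, 76 mod 4 = 0 ✓.

x ≡ 76 (mod 132).


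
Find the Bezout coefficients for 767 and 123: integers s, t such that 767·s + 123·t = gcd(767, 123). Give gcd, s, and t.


Euclidean algorithm on (767, 123) — divide until remainder is 0:
  767 = 6 · 123 + 29
  123 = 4 · 29 + 7
  29 = 4 · 7 + 1
  7 = 7 · 1 + 0
gcd(767, 123) = 1.
Track Bezout coefficients alongside the remainders: start with r₀ = 767 = a·1 + b·0 (s = 1, t = 0) and r₁ = 123 = a·0 + b·1 (s = 0, t = 1); each new remainder r_{k+1} = r_{k-1} − q_k·r_k inherits s_{k+1} = s_{k-1} − q_k·s_k, t_{k+1} = t_{k-1} − q_k·t_k, so r_k = a·s_k + b·t_k at every step:
  q = 6: r = 29, s = 1 − 6·0 = 1, t = 0 − 6·1 = -6  (check: 767·1 + 123·(-6) = 29)
  q = 4: r = 7, s = 0 − 4·1 = -4, t = 1 − 4·(-6) = 25  (check: 767·(-4) + 123·25 = 7)
  q = 4: r = 1, s = 1 − 4·(-4) = 17, t = -6 − 4·25 = -106  (check: 767·17 + 123·(-106) = 1)
The row with r = 1 (the gcd) gives the Bezout coefficients s = 17, t = -106.
Result: 767 · (17) + 123 · (-106) = 1.

gcd(767, 123) = 1; s = 17, t = -106 (check: 767·17 + 123·(-106) = 1).


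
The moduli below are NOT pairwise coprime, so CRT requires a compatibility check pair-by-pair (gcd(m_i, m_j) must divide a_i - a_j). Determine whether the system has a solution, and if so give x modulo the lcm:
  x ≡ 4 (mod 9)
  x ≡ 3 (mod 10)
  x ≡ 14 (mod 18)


Moduli 9, 10, 18 are not pairwise coprime, so CRT works modulo lcm(m_i) when all pairwise compatibility conditions hold.
Pairwise compatibility: gcd(m_i, m_j) must divide a_i - a_j for every pair.
Merge one congruence at a time:
  Start: x ≡ 4 (mod 9).
  Combine with x ≡ 3 (mod 10): gcd(9, 10) = 1; 3 - 4 = -1, which IS divisible by 1, so compatible.
    Write x = 4 + 9·t and substitute into x ≡ 3 (mod 10): 9·t ≡ 3 − 4 = -1 (mod 10).
    Reduce coefficients mod 10: 9·t ≡ 9 (mod 10).
    The inverse of 9 mod 10 is 9 (since 9·9 = 81 = 8·10 + 1), so t ≡ 9·9 = 81 ≡ 1 (mod 10).
    Then x = 4 + 9·1 = 13, valid modulo lcm(9, 10) = 90: x ≡ 13 (mod 90).
  Combine with x ≡ 14 (mod 18): gcd(90, 18) = 18, and 14 - 13 = 1 is NOT divisible by 18.
    ⇒ system is inconsistent (no integer solution).

No solution (the system is inconsistent).


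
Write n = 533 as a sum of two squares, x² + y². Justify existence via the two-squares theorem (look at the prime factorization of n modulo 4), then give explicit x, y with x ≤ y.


Step 1: Factor n = 533 = 13 · 41.
Step 2: Check the mod-4 condition on each prime factor: 13 ≡ 1 (mod 4), exponent 1; 41 ≡ 1 (mod 4), exponent 1.
All primes ≡ 3 (mod 4) appear to even exponent (or don't appear), so by the two-squares theorem n IS expressible as a sum of two squares.
Step 3: Build a representation. Here n = 13 · 41 is a product of primes ≡ 1 (mod 4). Each prime p ≡ 1 (mod 4) is itself a sum of two squares; find a² by testing p − a² for a perfect square:
  13: 13 − 1² = 12, 13 − 2² = 9 = 3² ⇒ 13 = 2² + 3².
  41: 41 − 1² = 40, 41 − 2² = 37, 41 − 3² = 32, 41 − 4² = 25 = 5² ⇒ 41 = 4² + 5².
  Combine using the Brahmagupta–Fibonacci identity (a² + b²)(c² + d²) = (ac − bd)² + (ad + bc)² = (ac + bd)² + (ad − bc)²:
  13 · 41 = 533: from (2² + 3²)(4² + 5²), take (2·4 − 3·5, 2·5 + 3·4) = (8 − 15, 10 + 12) = (-7, 22); dropping signs (only squares matter) gives (7, 22); check 7² + 22² = 49 + 484 = 533 ✓.
Step 4: Order so x ≤ y and verify: 7² + 22² = 49 + 484 = 533 = n. ✓

n = 533 = 7² + 22² (one valid representation with x ≤ y).


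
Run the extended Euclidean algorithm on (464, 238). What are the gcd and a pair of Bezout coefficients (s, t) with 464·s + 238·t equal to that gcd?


Euclidean algorithm on (464, 238) — divide until remainder is 0:
  464 = 1 · 238 + 226
  238 = 1 · 226 + 12
  226 = 18 · 12 + 10
  12 = 1 · 10 + 2
  10 = 5 · 2 + 0
gcd(464, 238) = 2.
Track Bezout coefficients alongside the remainders: start with r₀ = 464 = a·1 + b·0 (s = 1, t = 0) and r₁ = 238 = a·0 + b·1 (s = 0, t = 1); each new remainder r_{k+1} = r_{k-1} − q_k·r_k inherits s_{k+1} = s_{k-1} − q_k·s_k, t_{k+1} = t_{k-1} − q_k·t_k, so r_k = a·s_k + b·t_k at every step:
  q = 1: r = 226, s = 1 − 1·0 = 1, t = 0 − 1·1 = -1  (check: 464·1 + 238·(-1) = 226)
  q = 1: r = 12, s = 0 − 1·1 = -1, t = 1 − 1·(-1) = 2  (check: 464·(-1) + 238·2 = 12)
  q = 18: r = 10, s = 1 − 18·(-1) = 19, t = -1 − 18·2 = -37  (check: 464·19 + 238·(-37) = 10)
  q = 1: r = 2, s = -1 − 1·19 = -20, t = 2 − 1·(-37) = 39  (check: 464·(-20) + 238·39 = 2)
The row with r = 2 (the gcd) gives the Bezout coefficients s = -20, t = 39.
Result: 464 · (-20) + 238 · (39) = 2.

gcd(464, 238) = 2; s = -20, t = 39 (check: 464·(-20) + 238·39 = 2).
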